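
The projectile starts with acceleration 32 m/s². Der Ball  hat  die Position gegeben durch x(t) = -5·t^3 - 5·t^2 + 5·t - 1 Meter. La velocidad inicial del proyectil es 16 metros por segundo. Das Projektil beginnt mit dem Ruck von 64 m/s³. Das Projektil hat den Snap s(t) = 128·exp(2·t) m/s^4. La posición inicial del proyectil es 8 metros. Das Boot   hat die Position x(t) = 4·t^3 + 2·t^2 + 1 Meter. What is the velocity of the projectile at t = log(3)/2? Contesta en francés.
Nous devons intégrer notre équation du snap s(t) = 128·exp(2·t) 3 fois. La primitive du snap est le jerk. En utilisant j(0) = 64, nous obtenons j(t) = 64·exp(2·t). L'intégrale du jerk est l'accélération. En utilisant a(0) = 32, nous obtenons a(t) = 32·exp(2·t). En prenant ∫a(t)dt et en appliquant v(0) = 16, nous trouvons v(t) = 16·exp(2·t). De l'équation de la vitesse v(t) = 16·exp(2·t), nous substituons t = log(3)/2 pour obtenir v = 48.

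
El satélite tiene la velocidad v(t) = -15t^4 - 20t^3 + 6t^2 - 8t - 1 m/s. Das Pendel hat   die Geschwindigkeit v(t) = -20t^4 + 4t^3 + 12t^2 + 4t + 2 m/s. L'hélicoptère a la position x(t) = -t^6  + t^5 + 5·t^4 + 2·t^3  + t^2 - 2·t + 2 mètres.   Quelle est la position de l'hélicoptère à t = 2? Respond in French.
Nous avons la position x(t) = -t^6 + t^5 + 5·t^4 + 2·t^3 + t^2 - 2·t + 2. En substituant t = 2: x(2) = 66.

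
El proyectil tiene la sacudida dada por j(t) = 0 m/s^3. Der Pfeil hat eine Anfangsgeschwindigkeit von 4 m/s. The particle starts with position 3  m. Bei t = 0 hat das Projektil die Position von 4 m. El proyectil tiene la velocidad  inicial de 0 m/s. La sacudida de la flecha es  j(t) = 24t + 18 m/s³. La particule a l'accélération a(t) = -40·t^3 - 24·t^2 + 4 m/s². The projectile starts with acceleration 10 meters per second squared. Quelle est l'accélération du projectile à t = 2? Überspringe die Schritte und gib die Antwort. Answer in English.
At t = 2, a = 10.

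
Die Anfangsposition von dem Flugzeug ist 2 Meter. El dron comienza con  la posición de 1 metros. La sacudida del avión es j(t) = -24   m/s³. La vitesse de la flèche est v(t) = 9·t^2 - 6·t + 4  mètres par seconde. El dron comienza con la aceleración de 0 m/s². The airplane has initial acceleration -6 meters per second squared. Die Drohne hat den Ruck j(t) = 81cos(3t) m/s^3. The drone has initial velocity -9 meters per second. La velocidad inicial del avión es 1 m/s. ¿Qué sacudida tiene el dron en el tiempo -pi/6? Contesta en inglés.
Using j(t) = 81·cos(3·t) and substituting t = -pi/6, we find j = 0.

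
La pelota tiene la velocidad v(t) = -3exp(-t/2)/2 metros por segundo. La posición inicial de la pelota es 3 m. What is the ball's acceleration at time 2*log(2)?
To solve this, we need to take 1 derivative of our velocity equation v(t) = -3·exp(-t/2)/2. The derivative of velocity gives acceleration: a(t) = 3·exp(-t/2)/4. Using a(t) = 3·exp(-t/2)/4 and substituting t = 2*log(2), we find a = 3/8.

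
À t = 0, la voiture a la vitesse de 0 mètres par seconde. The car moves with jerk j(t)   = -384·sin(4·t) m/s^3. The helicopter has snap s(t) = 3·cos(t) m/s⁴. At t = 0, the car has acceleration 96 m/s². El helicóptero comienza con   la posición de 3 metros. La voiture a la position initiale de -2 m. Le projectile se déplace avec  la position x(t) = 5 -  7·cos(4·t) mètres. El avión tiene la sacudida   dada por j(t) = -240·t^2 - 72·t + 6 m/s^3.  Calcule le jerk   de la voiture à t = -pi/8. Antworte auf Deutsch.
Mit j(t) = -384·sin(4·t) und Einsetzen von t = -pi/8, finden wir j = 384.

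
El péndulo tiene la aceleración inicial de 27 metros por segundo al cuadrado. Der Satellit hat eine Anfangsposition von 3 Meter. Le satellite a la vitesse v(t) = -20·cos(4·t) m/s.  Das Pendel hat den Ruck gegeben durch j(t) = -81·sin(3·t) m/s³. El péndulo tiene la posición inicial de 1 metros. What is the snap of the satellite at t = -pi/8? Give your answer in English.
To solve this, we need to take 3 derivatives of our velocity equation v(t) = -20·cos(4·t). Differentiating velocity, we get acceleration: a(t) = 80·sin(4·t). The derivative of acceleration gives jerk: j(t) = 320·cos(4·t). Differentiating jerk, we get snap: s(t) = -1280·sin(4·t). From the given snap equation s(t) = -1280·sin(4·t), we substitute t = -pi/8 to get s = 1280.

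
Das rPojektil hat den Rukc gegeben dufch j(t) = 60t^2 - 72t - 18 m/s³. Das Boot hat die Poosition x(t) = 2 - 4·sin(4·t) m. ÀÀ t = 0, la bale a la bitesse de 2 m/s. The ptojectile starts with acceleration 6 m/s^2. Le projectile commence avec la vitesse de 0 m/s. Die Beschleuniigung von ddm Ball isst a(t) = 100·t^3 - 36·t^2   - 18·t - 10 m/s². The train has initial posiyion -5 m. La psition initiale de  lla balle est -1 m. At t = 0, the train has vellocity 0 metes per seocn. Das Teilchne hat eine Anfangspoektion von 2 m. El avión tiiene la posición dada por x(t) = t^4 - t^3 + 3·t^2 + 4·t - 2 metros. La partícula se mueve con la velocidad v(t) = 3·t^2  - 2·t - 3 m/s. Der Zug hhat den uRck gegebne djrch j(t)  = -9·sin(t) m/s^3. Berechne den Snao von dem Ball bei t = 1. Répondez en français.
Nous devons dériver notre équation de l'accélération a(t) = 100·t^3 - 36·t^2 - 18·t - 10 2 fois. En prenant d/dt de a(t), nous trouvons j(t) = 300·t^2 - 72·t - 18. En dérivant le jerk, nous obtenons le snap: s(t) = 600·t - 72. De l'équation du snap s(t) = 600·t - 72, nous substituons t = 1 pour obtenir s = 528.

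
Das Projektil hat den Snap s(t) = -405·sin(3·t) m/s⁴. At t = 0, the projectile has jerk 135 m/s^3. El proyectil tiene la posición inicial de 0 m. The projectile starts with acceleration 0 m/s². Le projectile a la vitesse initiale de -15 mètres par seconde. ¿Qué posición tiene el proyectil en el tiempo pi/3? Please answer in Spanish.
Debemos encontrar la antiderivada de nuestra ecuación del snap s(t) = -405·sin(3·t) 4 veces. La integral del snap, con j(0) = 135, da la sacudida: j(t) = 135·cos(3·t). La antiderivada de la sacudida es la aceleración. Usando a(0) = 0, obtenemos a(t) = 45·sin(3·t). La integral de la aceleración, con v(0) = -15, da la velocidad: v(t) = -15·cos(3·t). Tomando ∫v(t)dt y aplicando x(0) = 0, encontramos x(t) = -5·sin(3·t). De la ecuación de la posición x(t) = -5·sin(3·t), sustituimos t = pi/3 para obtener x = 0.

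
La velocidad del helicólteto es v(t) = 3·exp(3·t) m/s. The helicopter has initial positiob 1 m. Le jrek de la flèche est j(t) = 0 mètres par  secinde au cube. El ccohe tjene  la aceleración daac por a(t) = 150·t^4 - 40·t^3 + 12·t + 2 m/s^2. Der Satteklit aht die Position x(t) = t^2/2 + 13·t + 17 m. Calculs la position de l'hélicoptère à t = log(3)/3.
Pour résoudre ceci, nous devons prendre 1 primitive de notre équation de la vitesse v(t) = 3·exp(3·t). L'intégrale de la vitesse est la position. En utilisant x(0) = 1, nous obtenons x(t) = exp(3·t). Nous avons la position x(t) = exp(3·t). En substituant t = log(3)/3: x(log(3)/3) = 3.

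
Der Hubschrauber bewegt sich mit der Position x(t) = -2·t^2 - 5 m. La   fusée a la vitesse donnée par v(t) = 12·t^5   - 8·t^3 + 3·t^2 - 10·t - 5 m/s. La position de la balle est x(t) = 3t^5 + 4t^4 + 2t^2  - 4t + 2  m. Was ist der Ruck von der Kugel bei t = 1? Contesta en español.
Para resolver esto, necesitamos tomar 3 derivadas de nuestra ecuación de la posición x(t) = 3·t^5 + 4·t^4 + 2·t^2 - 4·t + 2. Derivando la posición, obtenemos la velocidad: v(t) = 15·t^4 + 16·t^3 + 4·t - 4. Tomando d/dt de v(t), encontramos a(t) = 60·t^3 + 48·t^2 + 4. La derivada de la aceleración da la sacudida: j(t) = 180·t^2 + 96·t. De la ecuación de la sacudida j(t) = 180·t^2 + 96·t, sustituimos t = 1 para obtener j = 276.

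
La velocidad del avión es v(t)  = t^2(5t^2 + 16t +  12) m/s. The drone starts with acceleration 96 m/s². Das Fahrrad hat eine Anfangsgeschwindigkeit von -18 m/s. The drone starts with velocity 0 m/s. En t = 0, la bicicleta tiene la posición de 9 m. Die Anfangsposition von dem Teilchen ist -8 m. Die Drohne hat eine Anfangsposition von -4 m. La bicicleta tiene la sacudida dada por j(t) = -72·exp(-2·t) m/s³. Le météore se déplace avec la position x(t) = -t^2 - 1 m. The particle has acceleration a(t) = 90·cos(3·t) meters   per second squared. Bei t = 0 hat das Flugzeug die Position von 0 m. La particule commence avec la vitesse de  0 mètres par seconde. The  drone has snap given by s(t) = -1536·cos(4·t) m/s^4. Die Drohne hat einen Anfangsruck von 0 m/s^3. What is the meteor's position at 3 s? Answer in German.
Aus der Gleichung für die Position x(t) = -t^2 - 1, setzen wir t = 3 ein und erhalten x = -10.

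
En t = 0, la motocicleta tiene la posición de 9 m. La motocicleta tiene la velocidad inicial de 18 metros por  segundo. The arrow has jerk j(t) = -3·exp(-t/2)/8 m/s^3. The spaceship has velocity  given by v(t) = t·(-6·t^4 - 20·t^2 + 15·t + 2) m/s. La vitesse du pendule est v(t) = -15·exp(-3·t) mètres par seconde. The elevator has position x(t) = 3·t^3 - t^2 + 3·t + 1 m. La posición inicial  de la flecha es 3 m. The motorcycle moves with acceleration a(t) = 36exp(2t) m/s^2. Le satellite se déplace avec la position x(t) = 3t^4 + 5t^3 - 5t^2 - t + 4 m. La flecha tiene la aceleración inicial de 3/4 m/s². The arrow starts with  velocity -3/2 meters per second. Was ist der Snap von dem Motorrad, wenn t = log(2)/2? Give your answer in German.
Um dies zu lösen, müssen wir 2 Ableitungen unserer Gleichung für die Beschleunigung a(t) = 36·exp(2·t) nehmen. Mit d/dt von a(t) finden wir j(t) = 72·exp(2·t). Die Ableitung von dem Ruck ergibt den Snap: s(t) = 144·exp(2·t). Mit s(t) = 144·exp(2·t) und Einsetzen von t = log(2)/2, finden wir s = 288.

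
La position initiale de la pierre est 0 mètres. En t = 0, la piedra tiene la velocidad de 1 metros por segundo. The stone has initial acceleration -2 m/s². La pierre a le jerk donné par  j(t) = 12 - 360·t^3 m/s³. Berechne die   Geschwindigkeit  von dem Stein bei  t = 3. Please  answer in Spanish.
Para resolver esto, necesitamos tomar 2 antiderivadas de nuestra ecuación de la sacudida j(t) = 12 - 360·t^3. Tomando ∫j(t)dt y aplicando a(0) = -2, encontramos a(t) = -90·t^4 + 12·t - 2. Tomando ∫a(t)dt y aplicando v(0) = 1, encontramos v(t) = -18·t^5 + 6·t^2 - 2·t + 1. Tenemos la velocidad v(t) = -18·t^5 + 6·t^2 - 2·t + 1. Sustituyendo t = 3: v(3) = -4325.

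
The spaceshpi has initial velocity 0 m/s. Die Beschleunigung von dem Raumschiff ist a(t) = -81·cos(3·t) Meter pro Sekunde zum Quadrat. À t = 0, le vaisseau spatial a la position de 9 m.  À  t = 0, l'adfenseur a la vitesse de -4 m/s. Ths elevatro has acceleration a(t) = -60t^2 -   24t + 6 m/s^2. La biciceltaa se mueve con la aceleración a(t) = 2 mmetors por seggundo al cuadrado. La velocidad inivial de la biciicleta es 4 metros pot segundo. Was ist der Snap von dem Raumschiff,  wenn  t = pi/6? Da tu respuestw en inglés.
Starting from acceleration a(t) = -81·cos(3·t), we take 2 derivatives. Differentiating acceleration, we get jerk: j(t) = 243·sin(3·t). The derivative of jerk gives snap: s(t) = 729·cos(3·t). Using s(t) = 729·cos(3·t) and substituting t = pi/6, we find s = 0.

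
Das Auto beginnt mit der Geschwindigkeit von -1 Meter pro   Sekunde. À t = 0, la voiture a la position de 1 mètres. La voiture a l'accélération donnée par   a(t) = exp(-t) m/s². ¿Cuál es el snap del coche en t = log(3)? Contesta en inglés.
Starting from acceleration a(t) = exp(-t), we take 2 derivatives. Taking d/dt of a(t), we find j(t) = -exp(-t). Differentiating jerk, we get snap: s(t) = exp(-t). We have snap s(t) = exp(-t). Substituting t = log(3): s(log(3)) = 1/3.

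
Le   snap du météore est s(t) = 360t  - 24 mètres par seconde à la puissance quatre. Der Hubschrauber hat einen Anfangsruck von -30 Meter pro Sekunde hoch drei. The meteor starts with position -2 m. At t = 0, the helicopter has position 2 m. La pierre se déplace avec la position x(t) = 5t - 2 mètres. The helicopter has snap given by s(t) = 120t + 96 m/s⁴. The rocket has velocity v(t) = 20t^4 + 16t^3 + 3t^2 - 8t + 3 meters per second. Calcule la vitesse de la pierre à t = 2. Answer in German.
Um dies zu lösen, müssen wir 1 Ableitung unserer Gleichung für die Position x(t) = 5·t - 2 nehmen. Durch Ableiten von der Position erhalten wir die Geschwindigkeit: v(t) = 5. Aus der Gleichung für die Geschwindigkeit v(t) = 5, setzen wir t = 2 ein und erhalten v = 5.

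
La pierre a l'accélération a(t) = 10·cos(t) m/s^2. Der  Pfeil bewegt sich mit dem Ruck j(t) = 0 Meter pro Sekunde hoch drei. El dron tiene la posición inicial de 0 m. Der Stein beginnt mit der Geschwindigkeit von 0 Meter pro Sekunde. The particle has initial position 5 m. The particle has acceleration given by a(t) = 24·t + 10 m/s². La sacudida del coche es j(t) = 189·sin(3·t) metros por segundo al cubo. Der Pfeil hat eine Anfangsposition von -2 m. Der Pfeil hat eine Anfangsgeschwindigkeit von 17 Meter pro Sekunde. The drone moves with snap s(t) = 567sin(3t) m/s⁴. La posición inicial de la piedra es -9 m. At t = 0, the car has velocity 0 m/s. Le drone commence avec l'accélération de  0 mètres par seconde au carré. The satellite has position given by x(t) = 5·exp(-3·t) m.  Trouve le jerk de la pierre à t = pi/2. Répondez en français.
En partant de l'accélération a(t) = 10·cos(t), nous prenons 1 dérivée. En prenant d/dt de a(t), nous trouvons j(t) = -10·sin(t). En utilisant j(t) = -10·sin(t) et en substituant t = pi/2, nous trouvons j = -10.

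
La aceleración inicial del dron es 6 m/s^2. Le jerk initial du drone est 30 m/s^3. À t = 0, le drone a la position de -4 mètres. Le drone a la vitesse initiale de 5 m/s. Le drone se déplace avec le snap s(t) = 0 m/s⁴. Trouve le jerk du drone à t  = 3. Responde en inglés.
We must find the antiderivative of our snap equation s(t) = 0 1 time. Integrating snap and using the initial condition j(0) = 30, we get j(t) = 30. We have jerk j(t) = 30. Substituting t = 3: j(3) = 30.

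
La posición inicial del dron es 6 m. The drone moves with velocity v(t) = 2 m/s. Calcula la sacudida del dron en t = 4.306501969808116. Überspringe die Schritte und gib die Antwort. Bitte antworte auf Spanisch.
j(4.306501969808116) = 0.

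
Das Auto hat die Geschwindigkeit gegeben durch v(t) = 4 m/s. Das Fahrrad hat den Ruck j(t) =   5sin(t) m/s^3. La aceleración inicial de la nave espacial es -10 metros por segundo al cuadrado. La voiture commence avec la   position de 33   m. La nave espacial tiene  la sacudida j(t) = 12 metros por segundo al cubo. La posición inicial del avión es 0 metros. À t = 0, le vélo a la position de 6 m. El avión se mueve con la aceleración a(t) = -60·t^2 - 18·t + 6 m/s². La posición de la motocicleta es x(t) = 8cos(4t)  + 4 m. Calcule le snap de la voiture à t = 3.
Pour résoudre ceci, nous devons prendre 3 dérivées de notre équation de la vitesse v(t) = 4. En prenant d/dt de v(t), nous trouvons a(t) = 0. En prenant d/dt de a(t), nous trouvons j(t) = 0. En prenant d/dt de j(t), nous trouvons s(t) = 0. En utilisant s(t) = 0 et en substituant t = 3, nous trouvons s = 0.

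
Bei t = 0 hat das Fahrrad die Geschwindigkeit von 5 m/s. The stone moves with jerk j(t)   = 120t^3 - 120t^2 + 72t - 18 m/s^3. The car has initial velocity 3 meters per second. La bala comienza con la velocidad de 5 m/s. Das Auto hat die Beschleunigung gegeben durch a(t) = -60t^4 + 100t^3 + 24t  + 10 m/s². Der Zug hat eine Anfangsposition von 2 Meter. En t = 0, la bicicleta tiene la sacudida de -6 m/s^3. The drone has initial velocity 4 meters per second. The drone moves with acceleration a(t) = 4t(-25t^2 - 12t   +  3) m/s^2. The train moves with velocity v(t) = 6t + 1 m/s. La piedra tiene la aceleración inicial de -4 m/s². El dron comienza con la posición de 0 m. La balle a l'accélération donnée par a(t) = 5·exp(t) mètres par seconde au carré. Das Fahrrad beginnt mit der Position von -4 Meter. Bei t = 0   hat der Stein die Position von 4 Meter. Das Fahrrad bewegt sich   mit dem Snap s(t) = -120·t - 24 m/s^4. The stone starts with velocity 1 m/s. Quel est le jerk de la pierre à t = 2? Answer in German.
Mit j(t) = 120·t^3 - 120·t^2 + 72·t - 18 und Einsetzen von t = 2, finden wir j = 606.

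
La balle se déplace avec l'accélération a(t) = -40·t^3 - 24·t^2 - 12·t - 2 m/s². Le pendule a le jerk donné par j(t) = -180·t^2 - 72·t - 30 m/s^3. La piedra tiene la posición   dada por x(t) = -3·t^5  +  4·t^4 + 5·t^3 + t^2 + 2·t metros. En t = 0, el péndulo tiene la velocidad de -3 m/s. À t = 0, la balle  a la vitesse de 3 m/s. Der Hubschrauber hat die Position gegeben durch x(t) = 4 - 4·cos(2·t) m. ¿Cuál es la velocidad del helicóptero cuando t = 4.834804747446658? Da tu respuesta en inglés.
Starting from position x(t) = 4 - 4·cos(2·t), we take 1 derivative. Differentiating position, we get velocity: v(t) = 8·sin(2·t). From the given velocity equation v(t) = 8·sin(2·t), we substitute t = 4.834804747446658 to get v = -1.93914309050420.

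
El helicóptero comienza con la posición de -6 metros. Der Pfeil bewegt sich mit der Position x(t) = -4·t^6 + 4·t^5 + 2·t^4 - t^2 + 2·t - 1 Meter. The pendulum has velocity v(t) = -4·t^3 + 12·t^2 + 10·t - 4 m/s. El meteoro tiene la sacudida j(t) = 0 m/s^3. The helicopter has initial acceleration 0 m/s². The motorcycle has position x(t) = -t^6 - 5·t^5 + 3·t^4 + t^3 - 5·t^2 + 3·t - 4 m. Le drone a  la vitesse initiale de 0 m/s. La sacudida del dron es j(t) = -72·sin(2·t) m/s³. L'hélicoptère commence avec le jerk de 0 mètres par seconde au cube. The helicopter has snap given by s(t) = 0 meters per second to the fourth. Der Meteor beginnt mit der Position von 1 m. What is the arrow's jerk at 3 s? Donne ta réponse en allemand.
Um dies zu lösen, müssen wir 3 Ableitungen unserer Gleichung für die Position x(t) = -4·t^6 + 4·t^5 + 2·t^4 - t^2 + 2·t - 1 nehmen. Mit d/dt von x(t) finden wir v(t) = -24·t^5 + 20·t^4 + 8·t^3 - 2·t + 2. Mit d/dt von v(t) finden wir a(t) = -120·t^4 + 80·t^3 + 24·t^2 - 2. Die Ableitung von der Beschleunigung ergibt den Ruck: j(t) = -480·t^3 + 240·t^2 + 48·t. Wir haben den Ruck j(t) = -480·t^3 + 240·t^2 + 48·t. Durch Einsetzen von t = 3: j(3) = -10656.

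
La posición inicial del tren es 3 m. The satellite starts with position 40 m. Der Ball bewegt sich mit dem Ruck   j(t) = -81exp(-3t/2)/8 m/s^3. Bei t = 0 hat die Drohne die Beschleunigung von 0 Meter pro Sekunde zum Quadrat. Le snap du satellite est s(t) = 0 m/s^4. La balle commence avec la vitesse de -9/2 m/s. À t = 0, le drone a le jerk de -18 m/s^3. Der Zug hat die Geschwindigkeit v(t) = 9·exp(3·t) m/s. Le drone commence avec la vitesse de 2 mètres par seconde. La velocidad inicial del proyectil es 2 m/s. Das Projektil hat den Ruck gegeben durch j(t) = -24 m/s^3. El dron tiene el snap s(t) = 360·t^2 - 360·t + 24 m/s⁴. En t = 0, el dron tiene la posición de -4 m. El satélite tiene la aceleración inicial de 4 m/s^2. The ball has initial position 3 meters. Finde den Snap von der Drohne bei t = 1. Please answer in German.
Wir haben den Snap s(t) = 360·t^2 - 360·t + 24. Durch Einsetzen von t = 1: s(1) = 24.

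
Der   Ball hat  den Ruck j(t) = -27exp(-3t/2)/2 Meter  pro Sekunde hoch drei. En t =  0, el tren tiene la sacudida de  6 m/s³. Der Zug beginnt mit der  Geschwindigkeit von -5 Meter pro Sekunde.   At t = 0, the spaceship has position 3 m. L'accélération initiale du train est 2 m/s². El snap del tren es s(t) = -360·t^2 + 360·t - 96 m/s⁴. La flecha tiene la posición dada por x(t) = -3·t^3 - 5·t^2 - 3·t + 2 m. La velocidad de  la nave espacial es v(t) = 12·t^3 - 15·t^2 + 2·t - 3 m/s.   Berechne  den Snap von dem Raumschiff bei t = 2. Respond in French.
En partant de la vitesse v(t) = 12·t^3 - 15·t^2 + 2·t - 3, nous prenons 3 dérivées. En prenant d/dt de v(t), nous trouvons a(t) = 36·t^2 - 30·t + 2. En dérivant l'accélération, nous obtenons le jerk: j(t) = 72·t - 30. La dérivée du jerk donne le snap: s(t) = 72. En utilisant s(t) = 72 et en substituant t = 2, nous trouvons s = 72.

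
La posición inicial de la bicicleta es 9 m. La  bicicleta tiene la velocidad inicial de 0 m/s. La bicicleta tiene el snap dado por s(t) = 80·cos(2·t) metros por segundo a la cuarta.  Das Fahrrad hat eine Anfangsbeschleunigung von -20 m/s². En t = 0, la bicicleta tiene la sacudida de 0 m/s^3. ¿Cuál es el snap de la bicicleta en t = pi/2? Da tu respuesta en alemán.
Mit s(t) = 80·cos(2·t) und Einsetzen von t = pi/2, finden wir s = -80.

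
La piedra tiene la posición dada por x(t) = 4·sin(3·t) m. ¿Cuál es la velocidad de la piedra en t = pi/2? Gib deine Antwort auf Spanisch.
Partiendo de la posición x(t) = 4·sin(3·t), tomamos 1 derivada. La derivada de la posición da la velocidad: v(t) = 12·cos(3·t). De la ecuación de la velocidad v(t) = 12·cos(3·t), sustituimos t = pi/2 para obtener v = 0.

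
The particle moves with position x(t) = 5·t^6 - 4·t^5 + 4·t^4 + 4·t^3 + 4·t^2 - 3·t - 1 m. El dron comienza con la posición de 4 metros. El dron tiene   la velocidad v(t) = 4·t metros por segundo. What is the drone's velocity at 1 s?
We have velocity v(t) = 4·t. Substituting t = 1: v(1) = 4.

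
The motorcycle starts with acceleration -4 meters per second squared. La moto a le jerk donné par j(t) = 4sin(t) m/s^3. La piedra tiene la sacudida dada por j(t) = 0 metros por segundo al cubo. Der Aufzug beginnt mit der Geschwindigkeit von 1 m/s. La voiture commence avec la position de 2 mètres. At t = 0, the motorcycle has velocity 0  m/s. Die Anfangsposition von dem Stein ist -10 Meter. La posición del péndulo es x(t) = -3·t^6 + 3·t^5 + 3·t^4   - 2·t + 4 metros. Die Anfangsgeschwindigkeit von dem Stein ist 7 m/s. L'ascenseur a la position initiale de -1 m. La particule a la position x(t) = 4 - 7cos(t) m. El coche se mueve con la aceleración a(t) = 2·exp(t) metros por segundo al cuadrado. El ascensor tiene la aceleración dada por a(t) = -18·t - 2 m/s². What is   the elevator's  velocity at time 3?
Starting from acceleration a(t) = -18·t - 2, we take 1 integral. Finding the integral of a(t) and using v(0) = 1: v(t) = -9·t^2 - 2·t + 1. We have velocity v(t) = -9·t^2 - 2·t + 1. Substituting t = 3: v(3) = -86.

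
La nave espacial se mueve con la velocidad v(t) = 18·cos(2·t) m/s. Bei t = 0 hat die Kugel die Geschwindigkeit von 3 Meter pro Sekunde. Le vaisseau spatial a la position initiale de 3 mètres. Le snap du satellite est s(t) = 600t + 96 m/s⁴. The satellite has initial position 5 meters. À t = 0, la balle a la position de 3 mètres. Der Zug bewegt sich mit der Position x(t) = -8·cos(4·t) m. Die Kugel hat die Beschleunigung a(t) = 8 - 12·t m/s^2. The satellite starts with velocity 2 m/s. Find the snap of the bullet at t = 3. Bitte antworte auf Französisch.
Nous devons dériver notre équation de l'accélération a(t) = 8 - 12·t 2 fois. En prenant d/dt de a(t), nous trouvons j(t) = -12. En prenant d/dt de j(t), nous trouvons s(t) = 0. De l'équation du snap s(t) = 0, nous substituons t = 3 pour obtenir s = 0.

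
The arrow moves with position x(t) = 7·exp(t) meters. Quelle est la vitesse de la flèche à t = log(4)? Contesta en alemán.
Um dies zu lösen, müssen wir 1 Ableitung unserer Gleichung für die Position x(t) = 7·exp(t) nehmen. Die Ableitung von der Position ergibt die Geschwindigkeit: v(t) = 7·exp(t). Mit v(t) = 7·exp(t) und Einsetzen von t = log(4), finden wir v = 28.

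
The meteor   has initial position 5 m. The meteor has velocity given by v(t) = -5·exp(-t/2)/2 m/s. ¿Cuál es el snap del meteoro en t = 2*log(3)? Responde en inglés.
Starting from velocity v(t) = -5·exp(-t/2)/2, we take 3 derivatives. The derivative of velocity gives acceleration: a(t) = 5·exp(-t/2)/4. Taking d/dt of a(t), we find j(t) = -5·exp(-t/2)/8. The derivative of jerk gives snap: s(t) = 5·exp(-t/2)/16. We have snap s(t) = 5·exp(-t/2)/16. Substituting t = 2*log(3): s(2*log(3)) = 5/48.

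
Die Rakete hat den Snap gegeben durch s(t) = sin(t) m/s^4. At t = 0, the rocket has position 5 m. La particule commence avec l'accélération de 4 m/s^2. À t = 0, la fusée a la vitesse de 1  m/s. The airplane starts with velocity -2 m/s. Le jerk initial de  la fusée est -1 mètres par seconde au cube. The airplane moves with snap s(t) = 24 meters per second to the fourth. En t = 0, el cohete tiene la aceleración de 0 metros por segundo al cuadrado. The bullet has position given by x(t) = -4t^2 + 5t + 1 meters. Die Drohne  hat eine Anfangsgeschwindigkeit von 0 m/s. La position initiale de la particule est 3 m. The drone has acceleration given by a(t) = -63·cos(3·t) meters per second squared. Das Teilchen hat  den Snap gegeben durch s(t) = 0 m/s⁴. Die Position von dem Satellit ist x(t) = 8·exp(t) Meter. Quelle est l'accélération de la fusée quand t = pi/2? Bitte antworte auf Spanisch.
Para resolver esto, necesitamos tomar 2 antiderivadas de nuestra ecuación del snap s(t) = sin(t). La integral del snap, con j(0) = -1, da la sacudida: j(t) = -cos(t). Tomando ∫j(t)dt y aplicando a(0) = 0, encontramos a(t) = -sin(t). Tenemos la aceleración a(t) = -sin(t). Sustituyendo t = pi/2: a(pi/2) = -1.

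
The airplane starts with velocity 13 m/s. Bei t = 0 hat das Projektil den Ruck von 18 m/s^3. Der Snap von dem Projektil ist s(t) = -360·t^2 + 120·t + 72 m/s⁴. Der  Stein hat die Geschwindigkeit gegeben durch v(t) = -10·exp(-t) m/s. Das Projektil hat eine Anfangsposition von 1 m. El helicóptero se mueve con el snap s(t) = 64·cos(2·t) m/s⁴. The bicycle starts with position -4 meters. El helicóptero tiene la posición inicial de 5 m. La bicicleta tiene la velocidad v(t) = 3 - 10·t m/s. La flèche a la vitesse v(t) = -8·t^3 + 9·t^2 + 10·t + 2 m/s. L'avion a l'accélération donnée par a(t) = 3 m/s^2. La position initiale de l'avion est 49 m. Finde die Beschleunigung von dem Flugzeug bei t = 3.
Aus der Gleichung für die Beschleunigung a(t) = 3, setzen wir t = 3 ein und erhalten a = 3.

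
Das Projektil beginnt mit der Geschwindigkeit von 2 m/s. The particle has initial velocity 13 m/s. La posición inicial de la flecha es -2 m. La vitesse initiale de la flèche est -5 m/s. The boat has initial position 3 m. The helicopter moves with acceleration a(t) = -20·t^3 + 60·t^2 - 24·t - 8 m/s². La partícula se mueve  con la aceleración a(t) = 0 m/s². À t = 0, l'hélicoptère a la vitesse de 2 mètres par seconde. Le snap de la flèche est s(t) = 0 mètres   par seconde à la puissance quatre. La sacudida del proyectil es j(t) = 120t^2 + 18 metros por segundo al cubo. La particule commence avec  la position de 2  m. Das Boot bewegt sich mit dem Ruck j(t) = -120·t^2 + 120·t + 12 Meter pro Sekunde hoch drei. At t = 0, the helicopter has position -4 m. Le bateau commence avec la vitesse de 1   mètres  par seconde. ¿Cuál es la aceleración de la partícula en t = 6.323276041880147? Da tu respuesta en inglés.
From the given acceleration equation a(t) = 0, we substitute t = 6.323276041880147 to get a = 0.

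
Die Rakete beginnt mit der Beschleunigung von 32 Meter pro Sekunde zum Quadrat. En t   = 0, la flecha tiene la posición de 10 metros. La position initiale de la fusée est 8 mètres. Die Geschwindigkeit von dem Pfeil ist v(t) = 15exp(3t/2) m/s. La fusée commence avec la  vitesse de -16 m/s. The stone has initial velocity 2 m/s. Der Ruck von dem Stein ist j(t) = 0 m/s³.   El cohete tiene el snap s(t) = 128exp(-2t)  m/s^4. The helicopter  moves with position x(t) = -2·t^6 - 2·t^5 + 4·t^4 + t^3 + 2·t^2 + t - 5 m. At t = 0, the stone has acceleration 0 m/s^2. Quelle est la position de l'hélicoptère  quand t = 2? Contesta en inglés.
We have position x(t) = -2·t^6 - 2·t^5 + 4·t^4 + t^3 + 2·t^2 + t - 5. Substituting t = 2: x(2) = -115.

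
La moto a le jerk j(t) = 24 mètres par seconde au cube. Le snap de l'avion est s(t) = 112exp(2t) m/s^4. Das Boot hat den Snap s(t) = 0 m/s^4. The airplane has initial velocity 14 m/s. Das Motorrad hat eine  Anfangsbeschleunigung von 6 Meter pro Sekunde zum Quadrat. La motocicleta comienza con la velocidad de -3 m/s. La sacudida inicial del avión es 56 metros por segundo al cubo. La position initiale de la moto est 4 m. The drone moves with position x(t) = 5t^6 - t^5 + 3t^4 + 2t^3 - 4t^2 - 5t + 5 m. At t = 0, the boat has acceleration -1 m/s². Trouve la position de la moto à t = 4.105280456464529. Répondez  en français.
Nous devons intégrer notre équation du jerk j(t) = 24 3 fois. La primitive du jerk, avec a(0) = 6, donne l'accélération: a(t) = 24·t + 6. L'intégrale de l'accélération, avec v(0) = -3, donne la vitesse: v(t) = 12·t^2 + 6·t - 3. En intégrant la vitesse et en utilisant la condition initiale x(0) = 4, nous obtenons x(t) = 4·t^3 + 3·t^2 - 3·t + 4. De l'équation de la position x(t) = 4·t^3 + 3·t^2 - 3·t + 4, nous substituons t = 4.105280456464529 pour obtenir x = 318.994687630712.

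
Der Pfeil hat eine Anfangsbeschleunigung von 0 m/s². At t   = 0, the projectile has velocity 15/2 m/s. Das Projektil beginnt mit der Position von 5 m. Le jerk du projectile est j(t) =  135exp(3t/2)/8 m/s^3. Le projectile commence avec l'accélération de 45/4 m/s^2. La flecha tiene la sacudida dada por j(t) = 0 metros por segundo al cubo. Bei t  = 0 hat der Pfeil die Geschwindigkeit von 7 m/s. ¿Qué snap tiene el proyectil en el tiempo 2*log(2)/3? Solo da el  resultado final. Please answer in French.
Le snap à t = 2*log(2)/3 est s = 405/8.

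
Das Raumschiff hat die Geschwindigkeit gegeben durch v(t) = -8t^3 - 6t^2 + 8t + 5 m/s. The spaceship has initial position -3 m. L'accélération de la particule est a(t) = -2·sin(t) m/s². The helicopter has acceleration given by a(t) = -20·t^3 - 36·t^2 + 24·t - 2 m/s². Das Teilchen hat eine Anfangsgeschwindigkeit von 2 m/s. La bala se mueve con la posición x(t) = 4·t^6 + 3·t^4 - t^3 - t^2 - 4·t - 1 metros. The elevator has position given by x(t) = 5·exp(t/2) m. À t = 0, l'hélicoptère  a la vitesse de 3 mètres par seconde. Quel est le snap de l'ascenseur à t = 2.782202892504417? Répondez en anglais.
To solve this, we need to take 4 derivatives of our position equation x(t) = 5·exp(t/2). The derivative of position gives velocity: v(t) = 5·exp(t/2)/2. Differentiating velocity, we get acceleration: a(t) = 5·exp(t/2)/4. Differentiating acceleration, we get jerk: j(t) = 5·exp(t/2)/8. The derivative of jerk gives snap: s(t) = 5·exp(t/2)/16. Using s(t) = 5·exp(t/2)/16 and substituting t = 2.782202892504417, we find s = 1.25602332212758.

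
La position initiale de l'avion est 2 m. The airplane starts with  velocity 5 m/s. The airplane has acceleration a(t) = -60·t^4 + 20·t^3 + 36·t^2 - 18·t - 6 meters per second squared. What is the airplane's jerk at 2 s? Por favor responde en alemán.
Wir müssen unsere Gleichung für die Beschleunigung a(t) = -60·t^4 + 20·t^3 + 36·t^2 - 18·t - 6 1-mal ableiten. Die Ableitung von der Beschleunigung ergibt den Ruck: j(t) = -240·t^3 + 60·t^2 + 72·t - 18. Aus der Gleichung für den Ruck j(t) = -240·t^3 + 60·t^2 + 72·t - 18, setzen wir t = 2 ein und erhalten j = -1554.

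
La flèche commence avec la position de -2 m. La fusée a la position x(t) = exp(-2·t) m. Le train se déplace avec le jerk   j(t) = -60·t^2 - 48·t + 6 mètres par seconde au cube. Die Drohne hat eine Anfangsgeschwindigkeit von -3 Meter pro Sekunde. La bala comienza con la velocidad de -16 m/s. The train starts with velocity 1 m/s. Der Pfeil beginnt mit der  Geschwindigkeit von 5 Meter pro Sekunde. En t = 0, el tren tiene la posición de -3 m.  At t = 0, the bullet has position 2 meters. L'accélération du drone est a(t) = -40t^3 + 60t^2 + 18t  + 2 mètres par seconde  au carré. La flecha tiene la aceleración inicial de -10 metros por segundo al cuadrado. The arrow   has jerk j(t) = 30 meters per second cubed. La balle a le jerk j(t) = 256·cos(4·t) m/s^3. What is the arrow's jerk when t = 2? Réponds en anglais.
From the given jerk equation j(t) = 30, we substitute t = 2 to get j = 30.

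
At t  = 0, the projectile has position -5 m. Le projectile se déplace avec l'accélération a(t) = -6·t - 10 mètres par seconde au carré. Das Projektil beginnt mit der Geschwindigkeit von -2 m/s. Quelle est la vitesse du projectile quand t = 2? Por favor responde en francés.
Pour résoudre ceci, nous devons prendre 1 intégrale de notre équation de l'accélération a(t) = -6·t - 10. En prenant ∫a(t)dt et en appliquant v(0) = -2, nous trouvons v(t) = -3·t^2 - 10·t - 2. De l'équation de la vitesse v(t) = -3·t^2 - 10·t - 2, nous substituons t = 2 pour obtenir v = -34.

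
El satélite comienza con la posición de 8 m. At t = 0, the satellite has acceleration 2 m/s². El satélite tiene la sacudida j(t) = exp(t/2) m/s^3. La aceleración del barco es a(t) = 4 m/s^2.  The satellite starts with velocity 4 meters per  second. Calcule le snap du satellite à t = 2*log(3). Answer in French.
Nous devons dériver notre équation du jerk j(t) = exp(t/2) 1 fois. En dérivant le jerk, nous obtenons le snap: s(t) = exp(t/2)/2. De l'équation du snap s(t) = exp(t/2)/2, nous substituons t = 2*log(3) pour obtenir s = 3/2.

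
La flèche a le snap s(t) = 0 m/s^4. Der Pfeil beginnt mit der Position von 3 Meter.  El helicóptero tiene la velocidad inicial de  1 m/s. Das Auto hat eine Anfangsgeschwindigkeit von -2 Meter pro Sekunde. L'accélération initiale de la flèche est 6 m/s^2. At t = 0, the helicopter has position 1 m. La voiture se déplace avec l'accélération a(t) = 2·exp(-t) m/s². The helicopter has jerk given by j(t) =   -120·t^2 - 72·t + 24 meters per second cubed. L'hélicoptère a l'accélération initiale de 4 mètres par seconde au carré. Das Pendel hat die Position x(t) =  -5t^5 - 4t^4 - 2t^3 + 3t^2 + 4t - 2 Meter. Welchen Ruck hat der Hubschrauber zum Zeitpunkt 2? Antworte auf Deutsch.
Wir haben den Ruck j(t) = -120·t^2 - 72·t + 24. Durch Einsetzen von t = 2: j(2) = -600.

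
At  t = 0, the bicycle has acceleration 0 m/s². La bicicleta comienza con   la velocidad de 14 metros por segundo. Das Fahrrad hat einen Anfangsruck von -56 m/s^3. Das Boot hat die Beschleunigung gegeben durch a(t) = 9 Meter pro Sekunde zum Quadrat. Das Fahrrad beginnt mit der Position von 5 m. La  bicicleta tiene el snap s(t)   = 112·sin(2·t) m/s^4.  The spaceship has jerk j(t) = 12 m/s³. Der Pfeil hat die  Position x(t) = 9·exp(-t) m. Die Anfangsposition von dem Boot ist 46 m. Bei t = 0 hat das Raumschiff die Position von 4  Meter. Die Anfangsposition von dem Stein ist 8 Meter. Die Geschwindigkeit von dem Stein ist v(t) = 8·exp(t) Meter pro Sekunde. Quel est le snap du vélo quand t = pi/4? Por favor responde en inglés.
Using s(t) = 112·sin(2·t) and substituting t = pi/4, we find s = 112.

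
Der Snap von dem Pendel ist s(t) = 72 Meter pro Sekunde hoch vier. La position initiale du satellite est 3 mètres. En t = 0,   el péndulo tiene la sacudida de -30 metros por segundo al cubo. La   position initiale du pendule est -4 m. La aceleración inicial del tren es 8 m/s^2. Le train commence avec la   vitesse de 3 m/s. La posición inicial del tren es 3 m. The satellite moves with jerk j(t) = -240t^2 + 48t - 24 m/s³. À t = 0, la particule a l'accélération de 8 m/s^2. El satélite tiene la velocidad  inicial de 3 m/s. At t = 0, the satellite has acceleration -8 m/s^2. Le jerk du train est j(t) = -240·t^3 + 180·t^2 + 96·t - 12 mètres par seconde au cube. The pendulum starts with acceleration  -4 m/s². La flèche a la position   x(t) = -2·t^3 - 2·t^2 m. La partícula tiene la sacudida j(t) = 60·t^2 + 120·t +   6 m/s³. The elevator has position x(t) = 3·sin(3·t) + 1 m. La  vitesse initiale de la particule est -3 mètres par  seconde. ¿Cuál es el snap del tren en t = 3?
Debemos derivar nuestra ecuación de la sacudida j(t) = -240·t^3 + 180·t^2 + 96·t - 12 1 vez. La derivada de la sacudida da el snap: s(t) = -720·t^2 + 360·t + 96. Usando s(t) = -720·t^2 + 360·t + 96 y sustituyendo t = 3, encontramos s = -5304.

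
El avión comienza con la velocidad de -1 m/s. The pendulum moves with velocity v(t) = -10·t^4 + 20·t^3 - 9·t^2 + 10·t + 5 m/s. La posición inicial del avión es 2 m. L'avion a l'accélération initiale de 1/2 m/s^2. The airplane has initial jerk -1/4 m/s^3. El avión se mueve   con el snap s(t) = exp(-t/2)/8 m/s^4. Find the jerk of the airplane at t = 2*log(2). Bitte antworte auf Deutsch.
Wir müssen unsere Gleichung für den Snap s(t) = exp(-t/2)/8 1-mal integrieren. Die Stammfunktion von dem Snap ist der Ruck. Mit j(0) = -1/4 erhalten wir j(t) = -exp(-t/2)/4. Aus der Gleichung für den Ruck j(t) = -exp(-t/2)/4, setzen wir t = 2*log(2) ein und erhalten j = -1/8.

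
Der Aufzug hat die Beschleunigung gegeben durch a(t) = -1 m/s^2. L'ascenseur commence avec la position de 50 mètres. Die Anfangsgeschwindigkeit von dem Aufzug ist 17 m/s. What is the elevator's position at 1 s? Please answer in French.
En partant de l'accélération a(t) = -1, nous prenons 2 intégrales. En intégrant l'accélération et en utilisant la condition initiale v(0) = 17, nous obtenons v(t) = 17 - t. En prenant ∫v(t)dt et en appliquant x(0) = 50, nous trouvons x(t) = -t^2/2 + 17·t + 50. De l'équation de la position x(t) = -t^2/2 + 17·t + 50, nous substituons t = 1 pour obtenir x = 133/2.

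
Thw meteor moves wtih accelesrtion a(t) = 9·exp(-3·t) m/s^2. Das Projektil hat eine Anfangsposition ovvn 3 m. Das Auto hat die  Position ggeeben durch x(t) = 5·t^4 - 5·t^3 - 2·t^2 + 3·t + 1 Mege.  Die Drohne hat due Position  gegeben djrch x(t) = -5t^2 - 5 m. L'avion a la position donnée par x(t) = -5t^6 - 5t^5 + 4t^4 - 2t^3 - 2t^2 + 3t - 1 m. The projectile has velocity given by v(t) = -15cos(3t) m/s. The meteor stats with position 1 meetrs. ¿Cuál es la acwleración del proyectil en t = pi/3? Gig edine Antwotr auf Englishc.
We must differentiate our velocity equation v(t) = -15·cos(3·t) 1 time. The derivative of velocity gives acceleration: a(t) = 45·sin(3·t). Using a(t) = 45·sin(3·t) and substituting t = pi/3, we find a = 0.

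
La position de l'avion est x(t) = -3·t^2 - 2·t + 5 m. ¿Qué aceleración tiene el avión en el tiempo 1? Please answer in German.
Ausgehend von der Position x(t) = -3·t^2 - 2·t + 5, nehmen wir 2 Ableitungen. Mit d/dt von x(t) finden wir v(t) = -6·t - 2. Durch Ableiten von der Geschwindigkeit erhalten wir die Beschleunigung: a(t) = -6. Mit a(t) = -6 und Einsetzen von t = 1, finden wir a = -6.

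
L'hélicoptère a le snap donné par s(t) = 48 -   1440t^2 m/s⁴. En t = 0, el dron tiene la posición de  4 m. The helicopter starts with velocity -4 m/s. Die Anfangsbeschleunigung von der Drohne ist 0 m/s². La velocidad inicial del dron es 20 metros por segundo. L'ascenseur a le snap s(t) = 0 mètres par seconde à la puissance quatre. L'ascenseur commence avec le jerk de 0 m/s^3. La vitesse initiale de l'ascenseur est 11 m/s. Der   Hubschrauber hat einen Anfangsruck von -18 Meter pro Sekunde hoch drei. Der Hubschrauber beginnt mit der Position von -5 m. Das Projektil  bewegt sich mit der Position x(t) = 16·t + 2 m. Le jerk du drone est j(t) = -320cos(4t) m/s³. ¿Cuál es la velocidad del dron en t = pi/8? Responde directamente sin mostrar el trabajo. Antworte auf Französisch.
La réponse est 0.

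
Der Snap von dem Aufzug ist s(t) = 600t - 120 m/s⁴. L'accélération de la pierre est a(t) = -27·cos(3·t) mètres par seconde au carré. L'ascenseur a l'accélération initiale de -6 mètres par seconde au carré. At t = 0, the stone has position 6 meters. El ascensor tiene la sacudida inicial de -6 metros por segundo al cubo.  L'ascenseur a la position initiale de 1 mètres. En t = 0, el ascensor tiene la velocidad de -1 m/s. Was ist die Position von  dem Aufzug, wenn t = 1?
Um dies zu lösen, müssen wir 4 Integrale unserer Gleichung für den Snap s(t) = 600·t - 120 finden. Die Stammfunktion von dem Snap ist der Ruck. Mit j(0) = -6 erhalten wir j(t) = 300·t^2 - 120·t - 6. Das Integral von dem Ruck ist die Beschleunigung. Mit a(0) = -6 erhalten wir a(t) = 100·t^3 - 60·t^2 - 6·t - 6. Das Integral von der Beschleunigung, mit v(0) = -1, ergibt die Geschwindigkeit: v(t) = 25·t^4 - 20·t^3 - 3·t^2 - 6·t - 1. Durch Integration von der Geschwindigkeit und Verwendung der Anfangsbedingung x(0) = 1, erhalten wir x(t) = 5·t^5 - 5·t^4 - t^3 - 3·t^2 - t + 1. Wir haben die Position x(t) = 5·t^5 - 5·t^4 - t^3 - 3·t^2 - t + 1. Durch Einsetzen von t = 1: x(1) = -4.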